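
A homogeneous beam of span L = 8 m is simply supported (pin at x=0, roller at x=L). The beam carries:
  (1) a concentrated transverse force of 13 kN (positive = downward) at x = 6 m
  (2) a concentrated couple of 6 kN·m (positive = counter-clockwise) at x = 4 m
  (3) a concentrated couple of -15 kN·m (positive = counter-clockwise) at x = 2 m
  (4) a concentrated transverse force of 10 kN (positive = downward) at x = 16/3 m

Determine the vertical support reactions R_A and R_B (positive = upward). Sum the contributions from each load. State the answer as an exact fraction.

R_A = 131/24 kN, R_B = 421/24 kN

Load 1 — point force P=13 kN at a=6 m (b=L-a=2):
  R_A = Pb/L = 13·2/8 = 13/4 kN
  R_B = Pa/L = 13·6/8 = 39/4 kN
Load 2 — applied couple M₀=6 kN·m at a=4 m (b=L-a=4):
  R_A = M₀/L = 6/8 = 3/4 kN
  R_B = -M₀/L = -6/8 = -3/4 kN
Load 3 — applied couple M₀=-15 kN·m at a=2 m (b=L-a=6):
  R_A = M₀/L = (-15)/8 = -15/8 kN
  R_B = -M₀/L = -(-15)/8 = 15/8 kN
Load 4 — point force P=10 kN at a=16/3 m (b=L-a=8/3):
  R_A = Pb/L = 10·(8/3)/8 = 10/3 kN
  R_B = Pa/L = 10·(16/3)/8 = 20/3 kN
Superposition: R_A = 131/24 kN, R_B = 421/24 kN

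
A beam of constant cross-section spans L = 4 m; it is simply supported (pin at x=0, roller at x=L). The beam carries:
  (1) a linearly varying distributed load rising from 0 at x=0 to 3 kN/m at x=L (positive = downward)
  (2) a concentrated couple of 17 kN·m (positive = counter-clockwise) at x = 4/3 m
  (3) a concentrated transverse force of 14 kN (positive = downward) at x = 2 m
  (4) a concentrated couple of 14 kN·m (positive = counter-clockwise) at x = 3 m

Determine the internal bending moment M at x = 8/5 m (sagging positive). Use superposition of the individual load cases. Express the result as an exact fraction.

Load 1 — triangular load w₀=3 kN/m (0→w₀ over full span):
  M_1 = w₀Lx/6 - w₀x³/(6L) = 3·4·(8/5)/6 - 3·(8/5)³/(6·4) = 336/125 kN·m
Load 2 — applied couple M₀=17 kN·m at a=4/3 m (b=L-a=8/3):
  M_2 = M₀x/L - M₀  [x>a] = 17·(8/5)/4 - 17 = -51/5 kN·m
Load 3 — point force P=14 kN at a=2 m (b=L-a=2):
  M_3 = Pbx/L  [x≤a] = 14·2·(8/5)/4 = 56/5 kN·m
Load 4 — applied couple M₀=14 kN·m at a=3 m (b=L-a=1):
  M_4 = M₀x/L  [x≤a] = 14·(8/5)/4 = 28/5 kN·m
Superposition: M = Σ M_i = 1161/125 kN·m ≈ 9.288000 kN·m

M(8/5) = 1161/125 kN·m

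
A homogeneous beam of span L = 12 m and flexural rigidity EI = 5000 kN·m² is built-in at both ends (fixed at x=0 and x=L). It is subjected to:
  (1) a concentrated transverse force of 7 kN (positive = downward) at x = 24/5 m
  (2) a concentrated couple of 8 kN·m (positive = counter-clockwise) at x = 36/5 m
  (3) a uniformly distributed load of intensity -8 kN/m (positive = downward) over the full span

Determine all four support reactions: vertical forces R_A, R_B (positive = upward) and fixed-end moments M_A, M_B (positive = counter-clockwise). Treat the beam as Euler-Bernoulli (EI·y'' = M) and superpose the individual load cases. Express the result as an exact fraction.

R_A = -5313/125 kN, M_A = -10168/125 kN·m, R_B = -5812/125 kN, M_B = 11112/125 kN·m

Load 1 — point force P=7 kN at a=24/5 m (b=L-a=36/5):
  R_A = Pb²(3a+b)/L³ = 7·(36/5)²·(3·(24/5)+(36/5))/12³ = 567/125 kN
  M_A = Pab²/L² = 7·(24/5)·(36/5)²/12² = 1512/125 kN·m
  R_B = Pa²(a+3b)/L³ = 7·(24/5)²·((24/5)+3·(36/5))/12³ = 308/125 kN
  M_B = -Pa²b/L² = -7·(24/5)²·(36/5)/12² = -1008/125 kN·m
Load 2 — applied couple M₀=8 kN·m at a=36/5 m (b=L-a=24/5):
  R_A = 6M₀ab/L³ = 6·8·(36/5)·(24/5)/12³ = 24/25 kN
  M_A = M₀b(2a-b)/L² = 8·(24/5)·(2·(36/5)-(24/5))/12² = 64/25 kN·m
  R_B = -6M₀ab/L³ = -6·8·(36/5)·(24/5)/12³ = -24/25 kN
  M_B = M₀a(2b-a)/L² = 8·(36/5)·(2·(24/5)-(36/5))/12² = 24/25 kN·m
Load 3 — uniform load w=-8 kN/m over full span:
  R_A = wL/2 = (-8)·12/2 = -48 kN
  M_A = wL²/12 = (-8)·12²/12 = -96 kN·m
  R_B = wL/2 = (-8)·12/2 = -48 kN
  M_B = -wL²/12 = -(-8)·12²/12 = 96 kN·m
Superposition: R_A = -5313/125 kN, M_A = -10168/125 kN·m, R_B = -5812/125 kN, M_B = 11112/125 kN·m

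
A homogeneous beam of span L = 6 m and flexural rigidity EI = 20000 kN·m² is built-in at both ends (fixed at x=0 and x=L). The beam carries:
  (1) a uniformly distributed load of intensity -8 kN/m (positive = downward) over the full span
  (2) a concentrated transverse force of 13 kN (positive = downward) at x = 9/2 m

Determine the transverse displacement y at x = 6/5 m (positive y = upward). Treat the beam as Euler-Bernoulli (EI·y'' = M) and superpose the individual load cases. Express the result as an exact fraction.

Load 1 — uniform load w=-8 kN/m over full span:
  y_1 = -wx²(L-x)²/(24EI) = -(-8)·(6/5)²·(6-(6/5))²/(24·20000) = 216/390625 m
Load 2 — point force P=13 kN at a=9/2 m (b=L-a=3/2):
  y_2 = -Pb²x²(3aL-(3a+b)x)/(6L³EI)  [x≤a] = -13·(3/2)²·(6/5)²·(3·(9/2)·6-(3·(9/2)+(3/2))·(6/5))/(6·6³·20000) = -819/8000000 m
Superposition: y = Σ y_i = 90117/200000000 m ≈ 0.000451 m

y(6/5) = 90117/200000000 m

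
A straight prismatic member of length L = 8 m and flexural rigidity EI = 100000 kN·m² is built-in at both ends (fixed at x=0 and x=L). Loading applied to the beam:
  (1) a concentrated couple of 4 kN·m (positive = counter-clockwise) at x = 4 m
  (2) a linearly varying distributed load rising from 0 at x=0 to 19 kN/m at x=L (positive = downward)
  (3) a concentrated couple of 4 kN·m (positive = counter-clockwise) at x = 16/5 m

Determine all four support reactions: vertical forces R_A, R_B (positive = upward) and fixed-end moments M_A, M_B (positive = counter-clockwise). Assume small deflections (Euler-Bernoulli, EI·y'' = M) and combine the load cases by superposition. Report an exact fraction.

Load 1 — applied couple M₀=4 kN·m at a=4 m (b=L-a=4):
  R_A = 6M₀ab/L³ = 6·4·4·4/8³ = 3/4 kN
  M_A = M₀b(2a-b)/L² = 4·4·(2·4-4)/8² = 1 kN·m
  R_B = -6M₀ab/L³ = -6·4·4·4/8³ = -3/4 kN
  M_B = M₀a(2b-a)/L² = 4·4·(2·4-4)/8² = 1 kN·m
Load 2 — triangular load w₀=19 kN/m (0→w₀ over full span):
  R_A = 3w₀L/20 = 3·19·8/20 = 114/5 kN
  M_A = w₀L²/30 = 19·8²/30 = 608/15 kN·m
  R_B = 7w₀L/20 = 7·19·8/20 = 266/5 kN
  M_B = -w₀L²/20 = -19·8²/20 = -304/5 kN·m
Load 3 — applied couple M₀=4 kN·m at a=16/5 m (b=L-a=24/5):
  R_A = 6M₀ab/L³ = 6·4·(16/5)·(24/5)/8³ = 18/25 kN
  M_A = M₀b(2a-b)/L² = 4·(24/5)·(2·(16/5)-(24/5))/8² = 12/25 kN·m
  R_B = -6M₀ab/L³ = -6·4·(16/5)·(24/5)/8³ = -18/25 kN
  M_B = M₀a(2b-a)/L² = 4·(16/5)·(2·(24/5)-(16/5))/8² = 32/25 kN·m
Superposition: R_A = 2427/100 kN, M_A = 3151/75 kN·m, R_B = 5173/100 kN, M_B = -1463/25 kN·m

R_A = 2427/100 kN, M_A = 3151/75 kN·m, R_B = 5173/100 kN, M_B = -1463/25 kN·m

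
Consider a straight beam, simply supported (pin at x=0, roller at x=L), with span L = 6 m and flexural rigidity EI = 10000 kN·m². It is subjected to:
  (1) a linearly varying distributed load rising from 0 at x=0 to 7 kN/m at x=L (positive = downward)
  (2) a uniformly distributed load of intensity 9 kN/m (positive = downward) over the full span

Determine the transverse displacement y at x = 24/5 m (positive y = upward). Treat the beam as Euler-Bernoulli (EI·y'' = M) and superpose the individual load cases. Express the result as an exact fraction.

Load 1 — triangular load w₀=7 kN/m (0→w₀ over full span):
  y_1 = -w₀x(7L⁴-10L²x²+3x⁴)/(360LEI) = -7·(24/5)·(7·6⁴-10·6²·(24/5)²+3·(24/5)⁴)/(360·6·10000) = -72009/19531250 m
Load 2 — uniform load w=9 kN/m over full span:
  y_2 = -wx(L³-2Lx²+x³)/(24EI) = -9·(24/5)·(6³-2·6·(24/5)²+(24/5)³)/(24·10000) = -7047/781250 m
Superposition: y = Σ y_i = -124092/9765625 m ≈ -0.012707 m

y(24/5) = -124092/9765625 m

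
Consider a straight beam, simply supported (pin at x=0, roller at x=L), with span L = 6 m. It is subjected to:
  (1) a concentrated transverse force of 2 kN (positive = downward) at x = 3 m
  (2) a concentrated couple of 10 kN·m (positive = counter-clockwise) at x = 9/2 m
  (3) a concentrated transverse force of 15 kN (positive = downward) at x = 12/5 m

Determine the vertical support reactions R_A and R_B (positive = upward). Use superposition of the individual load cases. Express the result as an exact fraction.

Load 1 — point force P=2 kN at a=3 m (b=L-a=3):
  R_A = Pb/L = 2·3/6 = 1 kN
  R_B = Pa/L = 2·3/6 = 1 kN
Load 2 — applied couple M₀=10 kN·m at a=9/2 m (b=L-a=3/2):
  R_A = M₀/L = 10/6 = 5/3 kN
  R_B = -M₀/L = -10/6 = -5/3 kN
Load 3 — point force P=15 kN at a=12/5 m (b=L-a=18/5):
  R_A = Pb/L = 15·(18/5)/6 = 9 kN
  R_B = Pa/L = 15·(12/5)/6 = 6 kN
Superposition: R_A = 35/3 kN, R_B = 16/3 kN

R_A = 35/3 kN, R_B = 16/3 kN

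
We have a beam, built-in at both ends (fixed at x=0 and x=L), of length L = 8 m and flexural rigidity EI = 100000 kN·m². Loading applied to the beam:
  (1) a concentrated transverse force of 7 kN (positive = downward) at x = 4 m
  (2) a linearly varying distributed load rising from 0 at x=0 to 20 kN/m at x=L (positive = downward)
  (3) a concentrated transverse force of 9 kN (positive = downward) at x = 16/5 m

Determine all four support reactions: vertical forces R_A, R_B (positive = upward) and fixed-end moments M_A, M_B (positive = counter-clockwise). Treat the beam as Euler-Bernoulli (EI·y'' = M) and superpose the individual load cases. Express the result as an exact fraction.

Load 1 — point force P=7 kN at a=4 m (b=L-a=4):
  R_A = Pb²(3a+b)/L³ = 7·4²·(3·4+4)/8³ = 7/2 kN
  M_A = Pab²/L² = 7·4·4²/8² = 7 kN·m
  R_B = Pa²(a+3b)/L³ = 7·4²·(4+3·4)/8³ = 7/2 kN
  M_B = -Pa²b/L² = -7·4²·4/8² = -7 kN·m
Load 2 — triangular load w₀=20 kN/m (0→w₀ over full span):
  R_A = 3w₀L/20 = 3·20·8/20 = 24 kN
  M_A = w₀L²/30 = 20·8²/30 = 128/3 kN·m
  R_B = 7w₀L/20 = 7·20·8/20 = 56 kN
  M_B = -w₀L²/20 = -20·8²/20 = -64 kN·m
Load 3 — point force P=9 kN at a=16/5 m (b=L-a=24/5):
  R_A = Pb²(3a+b)/L³ = 9·(24/5)²·(3·(16/5)+(24/5))/8³ = 729/125 kN
  M_A = Pab²/L² = 9·(16/5)·(24/5)²/8² = 1296/125 kN·m
  R_B = Pa²(a+3b)/L³ = 9·(16/5)²·((16/5)+3·(24/5))/8³ = 396/125 kN
  M_B = -Pa²b/L² = -9·(16/5)²·(24/5)/8² = -864/125 kN·m
Superposition: R_A = 8333/250 kN, M_A = 22513/375 kN·m, R_B = 15667/250 kN, M_B = -9739/125 kN·m

R_A = 8333/250 kN, M_A = 22513/375 kN·m, R_B = 15667/250 kN, M_B = -9739/125 kN·m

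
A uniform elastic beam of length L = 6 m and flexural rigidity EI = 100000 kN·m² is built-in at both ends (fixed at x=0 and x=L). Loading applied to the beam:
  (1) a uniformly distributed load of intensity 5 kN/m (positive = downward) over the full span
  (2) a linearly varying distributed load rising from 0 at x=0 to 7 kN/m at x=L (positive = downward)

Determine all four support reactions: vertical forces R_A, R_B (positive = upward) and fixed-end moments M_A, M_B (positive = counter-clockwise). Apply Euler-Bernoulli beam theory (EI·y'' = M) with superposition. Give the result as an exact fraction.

R_A = 213/10 kN, M_A = 117/5 kN·m, R_B = 297/10 kN, M_B = -138/5 kN·m

Load 1 — uniform load w=5 kN/m over full span:
  R_A = wL/2 = 5·6/2 = 15 kN
  M_A = wL²/12 = 5·6²/12 = 15 kN·m
  R_B = wL/2 = 5·6/2 = 15 kN
  M_B = -wL²/12 = -5·6²/12 = -15 kN·m
Load 2 — triangular load w₀=7 kN/m (0→w₀ over full span):
  R_A = 3w₀L/20 = 3·7·6/20 = 63/10 kN
  M_A = w₀L²/30 = 7·6²/30 = 42/5 kN·m
  R_B = 7w₀L/20 = 7·7·6/20 = 147/10 kN
  M_B = -w₀L²/20 = -7·6²/20 = -63/5 kN·m
Superposition: R_A = 213/10 kN, M_A = 117/5 kN·m, R_B = 297/10 kN, M_B = -138/5 kN·m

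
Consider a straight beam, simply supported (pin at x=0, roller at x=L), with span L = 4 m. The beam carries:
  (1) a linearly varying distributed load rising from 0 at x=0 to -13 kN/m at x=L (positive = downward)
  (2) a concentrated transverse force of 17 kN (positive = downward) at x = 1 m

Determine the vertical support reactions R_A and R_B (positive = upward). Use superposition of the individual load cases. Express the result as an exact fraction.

R_A = 49/12 kN, R_B = -157/12 kN

Load 1 — triangular load w₀=-13 kN/m (0→w₀ over full span):
  R_A = w₀L/6 = (-13)·4/6 = -26/3 kN
  R_B = w₀L/3 = (-13)·4/3 = -52/3 kN
Load 2 — point force P=17 kN at a=1 m (b=L-a=3):
  R_A = Pb/L = 17·3/4 = 51/4 kN
  R_B = Pa/L = 17·1/4 = 17/4 kN
Superposition: R_A = 49/12 kN, R_B = -157/12 kN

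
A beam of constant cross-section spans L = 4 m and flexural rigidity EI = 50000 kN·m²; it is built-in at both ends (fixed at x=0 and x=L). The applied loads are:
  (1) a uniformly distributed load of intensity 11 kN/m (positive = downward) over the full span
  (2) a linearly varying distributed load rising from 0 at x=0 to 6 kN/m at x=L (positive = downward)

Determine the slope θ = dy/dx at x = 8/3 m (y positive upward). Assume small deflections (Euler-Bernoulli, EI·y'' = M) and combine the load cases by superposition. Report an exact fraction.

Load 1 — uniform load w=11 kN/m over full span:
  θ_1 = -wx(L-x)(L-2x)/(12EI) = -11·(8/3)·(4-(8/3))·(4-2·(8/3))/(12·50000) = 22/253125 rad
Load 2 — triangular load w₀=6 kN/m (0→w₀ over full span):
  θ_2 = -w₀(2x(L-x)(L-2x)(x+2L)+x²(L-x)²)/(120LEI) = -6·(2·(8/3)·(4-(8/3))·(4-2·(8/3))·((8/3)+2·4)+(8/3)²·(4-(8/3))²)/(120·4·50000) = 28/1265625 rad
Superposition: θ = Σ θ_i = 46/421875 rad ≈ 0.000109 rad

θ(8/3) = 46/421875 rad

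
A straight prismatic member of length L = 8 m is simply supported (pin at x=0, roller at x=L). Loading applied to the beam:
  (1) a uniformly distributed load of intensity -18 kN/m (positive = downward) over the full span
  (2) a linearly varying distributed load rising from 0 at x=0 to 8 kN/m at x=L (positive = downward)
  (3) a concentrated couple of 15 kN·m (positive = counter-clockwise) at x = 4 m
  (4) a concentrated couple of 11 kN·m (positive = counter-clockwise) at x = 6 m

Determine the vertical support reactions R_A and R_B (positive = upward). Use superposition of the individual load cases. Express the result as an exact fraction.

R_A = -697/12 kN, R_B = -647/12 kN

Load 1 — uniform load w=-18 kN/m over full span:
  R_A = wL/2 = (-18)·8/2 = -72 kN
  R_B = wL/2 = (-18)·8/2 = -72 kN
Load 2 — triangular load w₀=8 kN/m (0→w₀ over full span):
  R_A = w₀L/6 = 8·8/6 = 32/3 kN
  R_B = w₀L/3 = 8·8/3 = 64/3 kN
Load 3 — applied couple M₀=15 kN·m at a=4 m (b=L-a=4):
  R_A = M₀/L = 15/8 kN
  R_B = -M₀/L = -15/8 kN
Load 4 — applied couple M₀=11 kN·m at a=6 m (b=L-a=2):
  R_A = M₀/L = 11/8 kN
  R_B = -M₀/L = -11/8 kN
Superposition: R_A = -697/12 kN, R_B = -647/12 kN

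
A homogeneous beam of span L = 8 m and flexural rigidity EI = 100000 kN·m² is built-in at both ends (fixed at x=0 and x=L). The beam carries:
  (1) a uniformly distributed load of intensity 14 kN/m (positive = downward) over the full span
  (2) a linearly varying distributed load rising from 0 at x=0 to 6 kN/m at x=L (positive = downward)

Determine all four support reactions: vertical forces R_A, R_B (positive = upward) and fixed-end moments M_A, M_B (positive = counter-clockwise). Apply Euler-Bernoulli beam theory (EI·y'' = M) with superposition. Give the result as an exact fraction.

Load 1 — uniform load w=14 kN/m over full span:
  R_A = wL/2 = 14·8/2 = 56 kN
  M_A = wL²/12 = 14·8²/12 = 224/3 kN·m
  R_B = wL/2 = 14·8/2 = 56 kN
  M_B = -wL²/12 = -14·8²/12 = -224/3 kN·m
Load 2 — triangular load w₀=6 kN/m (0→w₀ over full span):
  R_A = 3w₀L/20 = 3·6·8/20 = 36/5 kN
  M_A = w₀L²/30 = 6·8²/30 = 64/5 kN·m
  R_B = 7w₀L/20 = 7·6·8/20 = 84/5 kN
  M_B = -w₀L²/20 = -6·8²/20 = -96/5 kN·m
Superposition: R_A = 316/5 kN, M_A = 1312/15 kN·m, R_B = 364/5 kN, M_B = -1408/15 kN·m

R_A = 316/5 kN, M_A = 1312/15 kN·m, R_B = 364/5 kN, M_B = -1408/15 kN·m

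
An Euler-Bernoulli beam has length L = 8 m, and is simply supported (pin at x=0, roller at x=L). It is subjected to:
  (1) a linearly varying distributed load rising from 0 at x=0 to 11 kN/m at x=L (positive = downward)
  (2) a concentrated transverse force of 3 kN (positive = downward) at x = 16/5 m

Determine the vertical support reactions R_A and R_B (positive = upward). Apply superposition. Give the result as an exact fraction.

R_A = 247/15 kN, R_B = 458/15 kN

Load 1 — triangular load w₀=11 kN/m (0→w₀ over full span):
  R_A = w₀L/6 = 11·8/6 = 44/3 kN
  R_B = w₀L/3 = 11·8/3 = 88/3 kN
Load 2 — point force P=3 kN at a=16/5 m (b=L-a=24/5):
  R_A = Pb/L = 3·(24/5)/8 = 9/5 kN
  R_B = Pa/L = 3·(16/5)/8 = 6/5 kN
Superposition: R_A = 247/15 kN, R_B = 458/15 kN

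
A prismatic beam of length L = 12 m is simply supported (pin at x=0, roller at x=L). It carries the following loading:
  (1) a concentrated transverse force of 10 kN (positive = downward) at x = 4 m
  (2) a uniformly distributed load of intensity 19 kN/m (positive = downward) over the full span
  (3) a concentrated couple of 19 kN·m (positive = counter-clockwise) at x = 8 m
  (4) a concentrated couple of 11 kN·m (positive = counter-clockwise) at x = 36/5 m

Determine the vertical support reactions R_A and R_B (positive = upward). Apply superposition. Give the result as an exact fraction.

Load 1 — point force P=10 kN at a=4 m (b=L-a=8):
  R_A = Pb/L = 10·8/12 = 20/3 kN
  R_B = Pa/L = 10·4/12 = 10/3 kN
Load 2 — uniform load w=19 kN/m over full span:
  R_A = wL/2 = 19·12/2 = 114 kN
  R_B = wL/2 = 19·12/2 = 114 kN
Load 3 — applied couple M₀=19 kN·m at a=8 m (b=L-a=4):
  R_A = M₀/L = 19/12 kN
  R_B = -M₀/L = -19/12 kN
Load 4 — applied couple M₀=11 kN·m at a=36/5 m (b=L-a=24/5):
  R_A = M₀/L = 11/12 kN
  R_B = -M₀/L = -11/12 kN
Superposition: R_A = 739/6 kN, R_B = 689/6 kN

R_A = 739/6 kN, R_B = 689/6 kN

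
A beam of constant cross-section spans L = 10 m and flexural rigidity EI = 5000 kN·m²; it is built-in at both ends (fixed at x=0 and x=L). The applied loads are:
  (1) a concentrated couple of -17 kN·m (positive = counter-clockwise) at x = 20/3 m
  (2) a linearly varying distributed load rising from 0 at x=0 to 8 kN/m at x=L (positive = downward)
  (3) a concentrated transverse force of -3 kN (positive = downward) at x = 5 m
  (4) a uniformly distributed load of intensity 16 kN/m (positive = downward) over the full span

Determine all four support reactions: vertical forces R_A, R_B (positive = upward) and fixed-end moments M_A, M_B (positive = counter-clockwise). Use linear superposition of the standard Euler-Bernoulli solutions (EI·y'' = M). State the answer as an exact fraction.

Load 1 — applied couple M₀=-17 kN·m at a=20/3 m (b=L-a=10/3):
  R_A = 6M₀ab/L³ = 6·(-17)·(20/3)·(10/3)/10³ = -34/15 kN
  M_A = M₀b(2a-b)/L² = (-17)·(10/3)·(2·(20/3)-(10/3))/10² = -17/3 kN·m
  R_B = -6M₀ab/L³ = -6·(-17)·(20/3)·(10/3)/10³ = 34/15 kN
  M_B = M₀a(2b-a)/L² = (-17)·(20/3)·(2·(10/3)-(20/3))/10² = 0 kN·m
Load 2 — triangular load w₀=8 kN/m (0→w₀ over full span):
  R_A = 3w₀L/20 = 3·8·10/20 = 12 kN
  M_A = w₀L²/30 = 8·10²/30 = 80/3 kN·m
  R_B = 7w₀L/20 = 7·8·10/20 = 28 kN
  M_B = -w₀L²/20 = -8·10²/20 = -40 kN·m
Load 3 — point force P=-3 kN at a=5 m (b=L-a=5):
  R_A = Pb²(3a+b)/L³ = (-3)·5²·(3·5+5)/10³ = -3/2 kN
  M_A = Pab²/L² = (-3)·5·5²/10² = -15/4 kN·m
  R_B = Pa²(a+3b)/L³ = (-3)·5²·(5+3·5)/10³ = -3/2 kN
  M_B = -Pa²b/L² = -(-3)·5²·5/10² = 15/4 kN·m
Load 4 — uniform load w=16 kN/m over full span:
  R_A = wL/2 = 16·10/2 = 80 kN
  M_A = wL²/12 = 16·10²/12 = 400/3 kN·m
  R_B = wL/2 = 16·10/2 = 80 kN
  M_B = -wL²/12 = -16·10²/12 = -400/3 kN·m
Superposition: R_A = 2647/30 kN, M_A = 1807/12 kN·m, R_B = 3263/30 kN, M_B = -2035/12 kN·m

R_A = 2647/30 kN, M_A = 1807/12 kN·m, R_B = 3263/30 kN, M_B = -2035/12 kN·m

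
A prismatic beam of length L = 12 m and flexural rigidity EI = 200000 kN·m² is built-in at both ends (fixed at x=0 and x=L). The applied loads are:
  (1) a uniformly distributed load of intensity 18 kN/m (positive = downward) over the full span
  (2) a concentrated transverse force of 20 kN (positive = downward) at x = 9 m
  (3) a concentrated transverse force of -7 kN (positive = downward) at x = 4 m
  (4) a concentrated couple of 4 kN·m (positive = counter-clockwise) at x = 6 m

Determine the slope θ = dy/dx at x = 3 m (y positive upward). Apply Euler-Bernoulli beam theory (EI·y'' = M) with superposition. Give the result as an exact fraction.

θ(3) = -3991/3200000 rad

Load 1 — uniform load w=18 kN/m over full span:
  θ_1 = -wx(L-x)(L-2x)/(12EI) = -18·3·(12-3)·(12-2·3)/(12·200000) = -243/200000 rad
Load 2 — point force P=20 kN at a=9 m (b=L-a=3):
  θ_2 = -Pb²x(2aL-(3a+b)x)/(2L³EI)  [x≤a] = -20·3²·3·(2·9·12-(3·9+3)·3)/(2·12³·200000) = -63/640000 rad
Load 3 — point force P=-7 kN at a=4 m (b=L-a=8):
  θ_3 = -Pb²x(2aL-(3a+b)x)/(2L³EI)  [x≤a] = -(-7)·8²·3·(2·4·12-(3·4+8)·3)/(2·12³·200000) = 7/100000 rad
Load 4 — applied couple M₀=4 kN·m at a=6 m (b=L-a=6):
  θ_4 = (R_Ax²/2 - M_Ax)/EI  [x≤a] with R_A=1/2, M_A=1 = ((1/2)·3²/2 - 1·3)/200000 = -3/800000 rad
Superposition: θ = Σ θ_i = -3991/3200000 rad ≈ -0.001247 rad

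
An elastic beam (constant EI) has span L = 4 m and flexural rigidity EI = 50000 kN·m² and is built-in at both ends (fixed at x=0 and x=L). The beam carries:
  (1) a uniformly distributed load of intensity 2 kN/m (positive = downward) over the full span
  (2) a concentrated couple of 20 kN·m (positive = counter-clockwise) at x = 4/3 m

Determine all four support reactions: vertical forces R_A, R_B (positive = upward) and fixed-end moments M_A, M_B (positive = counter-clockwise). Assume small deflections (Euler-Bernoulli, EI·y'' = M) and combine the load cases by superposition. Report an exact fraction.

R_A = 32/3 kN, M_A = 8/3 kN·m, R_B = -8/3 kN, M_B = 4 kN·m

Load 1 — uniform load w=2 kN/m over full span:
  R_A = wL/2 = 2·4/2 = 4 kN
  M_A = wL²/12 = 2·4²/12 = 8/3 kN·m
  R_B = wL/2 = 2·4/2 = 4 kN
  M_B = -wL²/12 = -2·4²/12 = -8/3 kN·m
Load 2 — applied couple M₀=20 kN·m at a=4/3 m (b=L-a=8/3):
  R_A = 6M₀ab/L³ = 6·20·(4/3)·(8/3)/4³ = 20/3 kN
  M_A = M₀b(2a-b)/L² = 20·(8/3)·(2·(4/3)-(8/3))/4² = 0 kN·m
  R_B = -6M₀ab/L³ = -6·20·(4/3)·(8/3)/4³ = -20/3 kN
  M_B = M₀a(2b-a)/L² = 20·(4/3)·(2·(8/3)-(4/3))/4² = 20/3 kN·m
Superposition: R_A = 32/3 kN, M_A = 8/3 kN·m, R_B = -8/3 kN, M_B = 4 kN·m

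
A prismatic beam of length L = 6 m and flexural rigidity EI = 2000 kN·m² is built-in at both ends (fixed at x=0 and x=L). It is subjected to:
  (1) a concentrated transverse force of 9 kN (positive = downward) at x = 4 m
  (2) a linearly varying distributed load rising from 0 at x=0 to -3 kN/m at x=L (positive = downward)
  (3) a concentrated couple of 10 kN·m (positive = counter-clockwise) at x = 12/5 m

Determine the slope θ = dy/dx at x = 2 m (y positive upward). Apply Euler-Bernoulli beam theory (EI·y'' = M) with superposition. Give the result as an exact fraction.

Load 1 — point force P=9 kN at a=4 m (b=L-a=2):
  θ_1 = -Pb²x(2aL-(3a+b)x)/(2L³EI)  [x≤a] = -9·2²·2·(2·4·6-(3·4+2)·2)/(2·6³·2000) = -1/600 rad
Load 2 — triangular load w₀=-3 kN/m (0→w₀ over full span):
  θ_2 = -w₀(2x(L-x)(L-2x)(x+2L)+x²(L-x)²)/(120LEI) = -(-3)·(2·2·(6-2)·(6-2·2)·(2+2·6)+2²·(6-2)²)/(120·6·2000) = 2/1875 rad
Load 3 — applied couple M₀=10 kN·m at a=12/5 m (b=L-a=18/5):
  θ_3 = (R_Ax²/2 - M_Ax)/EI  [x≤a] with R_A=12/5, M_A=6/5 = ((12/5)·2²/2 - (6/5)·2)/2000 = 3/2500 rad
Superposition: θ = Σ θ_i = 3/5000 rad ≈ 0.000600 rad

θ(2) = 3/5000 rad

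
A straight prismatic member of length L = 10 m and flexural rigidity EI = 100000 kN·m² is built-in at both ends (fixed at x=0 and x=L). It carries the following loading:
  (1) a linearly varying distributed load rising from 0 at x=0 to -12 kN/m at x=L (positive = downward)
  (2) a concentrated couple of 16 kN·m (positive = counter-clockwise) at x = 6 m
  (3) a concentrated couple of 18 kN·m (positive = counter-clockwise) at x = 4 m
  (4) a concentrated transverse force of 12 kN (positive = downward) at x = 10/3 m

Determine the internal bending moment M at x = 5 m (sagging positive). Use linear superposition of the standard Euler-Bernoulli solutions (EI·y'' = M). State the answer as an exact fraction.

Load 1 — triangular load w₀=-12 kN/m (0→w₀ over full span):
  M_1 = 3w₀Lx/20 - w₀L²/30 - w₀x³/(6L) = 3·(-12)·10·5/20 - (-12)·10²/30 - (-12)·5³/(6·10) = -25 kN·m
Load 2 — applied couple M₀=16 kN·m at a=6 m (b=L-a=4):
  M_2 = R_Ax - M_A  [x≤a] with R_A=288/125, M_A=128/25 = (288/125)·5 - (128/25) = 32/5 kN·m
Load 3 — applied couple M₀=18 kN·m at a=4 m (b=L-a=6):
  M_3 = R_Ax - M_A - M₀  [x>a] with R_A=324/125, M_A=54/25 = (324/125)·5 - (54/25) - 18 = -36/5 kN·m
Load 4 — point force P=12 kN at a=10/3 m (b=L-a=20/3):
  M_4 = Pa²(a+3b)(L-x)/L³ - Pa²b/L²  [x>a] = 12·(10/3)²·((10/3)+3·(20/3))·(10-5)/10³ - 12·(10/3)²·(20/3)/10² = 20/3 kN·m
Superposition: M = Σ M_i = -287/15 kN·m ≈ -19.133333 kN·m

M(5) = -287/15 kN·m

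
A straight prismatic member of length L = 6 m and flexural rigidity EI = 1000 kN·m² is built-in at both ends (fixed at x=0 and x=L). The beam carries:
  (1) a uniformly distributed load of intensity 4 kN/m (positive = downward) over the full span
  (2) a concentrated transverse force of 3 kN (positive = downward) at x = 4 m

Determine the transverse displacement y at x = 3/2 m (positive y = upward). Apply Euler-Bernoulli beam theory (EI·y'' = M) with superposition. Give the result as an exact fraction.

Load 1 — uniform load w=4 kN/m over full span:
  y_1 = -wx²(L-x)²/(24EI) = -4·(3/2)²·(6-(3/2))²/(24·1000) = -243/32000 m
Load 2 — point force P=3 kN at a=4 m (b=L-a=2):
  y_2 = -Pb²x²(3aL-(3a+b)x)/(6L³EI)  [x≤a] = -3·2²·(3/2)²·(3·4·6-(3·4+2)·(3/2))/(6·6³·1000) = -17/16000 m
Superposition: y = Σ y_i = -277/32000 m ≈ -0.008656 m

y(3/2) = -277/32000 m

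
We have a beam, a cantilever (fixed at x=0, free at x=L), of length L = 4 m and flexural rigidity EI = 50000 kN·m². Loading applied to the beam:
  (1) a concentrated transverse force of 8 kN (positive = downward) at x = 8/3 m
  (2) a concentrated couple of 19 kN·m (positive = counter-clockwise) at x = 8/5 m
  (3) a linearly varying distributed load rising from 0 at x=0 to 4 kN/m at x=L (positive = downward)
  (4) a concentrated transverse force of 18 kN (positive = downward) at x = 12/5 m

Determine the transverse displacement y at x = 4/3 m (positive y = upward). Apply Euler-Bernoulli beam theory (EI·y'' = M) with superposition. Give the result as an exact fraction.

y(4/3) = -20977/22781250 m

Load 1 — point force P=8 kN at a=8/3 m (b=L-a=4/3):
  y_1 = -Px²(3a-x)/(6EI)  [x≤a] = -8·(4/3)²·(3·(8/3)-(4/3))/(6·50000) = -16/50625 m
Load 2 — applied couple M₀=19 kN·m at a=8/5 m (b=L-a=12/5):
  y_2 = M₀x²/(2EI)  [x≤a] = 19·(4/3)²/(2·50000) = 19/56250 m
Load 3 — triangular load w₀=4 kN/m (0→w₀ over full span):
  y_3 = (w₀Lx³/12-w₀L²x²/6-w₀x⁵/(120L))/EI = (4·4·(4/3)³/12-4·4²·(4/3)²/6-4·(4/3)⁵/(120·4))/50000 = -3608/11390625 m
Load 4 — point force P=18 kN at a=12/5 m (b=L-a=8/5):
  y_4 = -Px²(3a-x)/(6EI)  [x≤a] = -18·(4/3)²·(3·(12/5)-(4/3))/(6·50000) = -88/140625 m
Superposition: y = Σ y_i = -20977/22781250 m ≈ -0.000921 m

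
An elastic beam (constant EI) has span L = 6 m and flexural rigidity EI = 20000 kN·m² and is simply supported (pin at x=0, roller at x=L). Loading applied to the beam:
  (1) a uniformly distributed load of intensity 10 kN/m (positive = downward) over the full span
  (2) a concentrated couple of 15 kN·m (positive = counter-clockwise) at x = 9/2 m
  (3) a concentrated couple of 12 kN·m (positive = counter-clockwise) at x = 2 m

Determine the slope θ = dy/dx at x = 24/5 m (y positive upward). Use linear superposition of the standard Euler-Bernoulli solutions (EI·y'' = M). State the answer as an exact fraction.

Load 1 — uniform load w=10 kN/m over full span:
  θ_1 = -w(L³-6Lx²+4x³)/(24EI) = -10·(6³-6·6·(24/5)²+4·(24/5)³)/(24·20000) = 891/250000 rad
Load 2 — applied couple M₀=15 kN·m at a=9/2 m (b=L-a=3/2):
  θ_2 = (M₀x²/(2L)-M₀(x-a)+C₁)/EI  [x>a] with C₁=M₀(3b²-L²)/(6L)=-195/16 = (15·(24/5)²/(2·6)-15·((24/5)-(9/2))+(-195/16))/20000 = 969/1600000 rad
Load 3 — applied couple M₀=12 kN·m at a=2 m (b=L-a=4):
  θ_3 = (M₀x²/(2L)-M₀(x-a)+C₁)/EI  [x>a] with C₁=M₀(3b²-L²)/(6L)=4 = (12·(24/5)²/(2·6)-12·((24/5)-2)+4)/20000 = -41/125000 rad
Superposition: θ = Σ θ_i = 30733/8000000 rad ≈ 0.003842 rad

θ(24/5) = 30733/8000000 rad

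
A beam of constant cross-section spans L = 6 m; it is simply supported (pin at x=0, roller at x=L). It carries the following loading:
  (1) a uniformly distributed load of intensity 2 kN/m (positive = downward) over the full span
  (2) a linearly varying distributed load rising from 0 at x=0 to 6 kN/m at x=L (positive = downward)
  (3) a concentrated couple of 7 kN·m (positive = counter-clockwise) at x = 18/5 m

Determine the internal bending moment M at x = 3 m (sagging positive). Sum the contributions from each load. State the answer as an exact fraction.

M(3) = 26 kN·m

Load 1 — uniform load w=2 kN/m over full span:
  M_1 = wx(L-x)/2 = 2·3·(6-3)/2 = 9 kN·m
Load 2 — triangular load w₀=6 kN/m (0→w₀ over full span):
  M_2 = w₀Lx/6 - w₀x³/(6L) = 6·6·3/6 - 6·3³/(6·6) = 27/2 kN·m
Load 3 — applied couple M₀=7 kN·m at a=18/5 m (b=L-a=12/5):
  M_3 = M₀x/L  [x≤a] = 7·3/6 = 7/2 kN·m
Superposition: M = Σ M_i = 26 kN·m ≈ 26.000000 kN·m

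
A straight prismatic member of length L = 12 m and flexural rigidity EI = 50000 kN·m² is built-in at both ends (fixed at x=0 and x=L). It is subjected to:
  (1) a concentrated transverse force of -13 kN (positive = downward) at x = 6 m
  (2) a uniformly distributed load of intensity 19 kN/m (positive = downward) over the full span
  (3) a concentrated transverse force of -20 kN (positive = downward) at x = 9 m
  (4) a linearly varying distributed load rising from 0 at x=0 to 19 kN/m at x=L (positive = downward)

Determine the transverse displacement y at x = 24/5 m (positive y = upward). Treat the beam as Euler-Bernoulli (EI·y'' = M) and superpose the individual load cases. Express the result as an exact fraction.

y(24/5) = -2387889/97656250 m

Load 1 — point force P=-13 kN at a=6 m (b=L-a=6):
  y_1 = -Pb²x²(3aL-(3a+b)x)/(6L³EI)  [x≤a] = -(-13)·6²·(24/5)²·(3·6·12-(3·6+6)·(24/5))/(6·12³·50000) = 819/390625 m
Load 2 — uniform load w=19 kN/m over full span:
  y_2 = -wx²(L-x)²/(24EI) = -19·(24/5)²·(12-(24/5))²/(24·50000) = -36936/1953125 m
Load 3 — point force P=-20 kN at a=9 m (b=L-a=3):
  y_3 = -Pb²x²(3aL-(3a+b)x)/(6L³EI)  [x≤a] = -(-20)·3²·(24/5)²·(3·9·12-(3·9+3)·(24/5))/(6·12³·50000) = 9/6250 m
Load 4 — triangular load w₀=19 kN/m (0→w₀ over full span):
  y_4 = -w₀x²(L-x)²(x+2L)/(120LEI) = -19·(24/5)²·(12-(24/5))²·((24/5)+2·12)/(120·12·50000) = -443232/48828125 m
Superposition: y = Σ y_i = -2387889/97656250 m ≈ -0.024452 m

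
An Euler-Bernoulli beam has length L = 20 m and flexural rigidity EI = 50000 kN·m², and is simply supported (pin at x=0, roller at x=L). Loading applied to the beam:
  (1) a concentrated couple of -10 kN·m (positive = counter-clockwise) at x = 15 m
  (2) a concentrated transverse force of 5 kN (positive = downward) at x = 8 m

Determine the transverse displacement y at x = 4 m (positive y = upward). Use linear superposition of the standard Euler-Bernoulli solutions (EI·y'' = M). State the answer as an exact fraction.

Load 1 — applied couple M₀=-10 kN·m at a=15 m (b=L-a=5):
  y_1 = (M₀x³/(6L)+C₁x)/EI  [x≤a] with C₁=M₀(3b²-L²)/(6L)=325/12 = ((-10)·4³/(6·20)+(325/12)·4)/50000 = 103/50000 m
Load 2 — point force P=5 kN at a=8 m (b=L-a=12):
  y_2 = -Pbx(L²-b²-x²)/(6LEI)  [x≤a] = -5·12·4·(20²-12²-4²)/(6·20·50000) = -6/625 m
Superposition: y = Σ y_i = -377/50000 m ≈ -0.007540 m

y(4) = -377/50000 m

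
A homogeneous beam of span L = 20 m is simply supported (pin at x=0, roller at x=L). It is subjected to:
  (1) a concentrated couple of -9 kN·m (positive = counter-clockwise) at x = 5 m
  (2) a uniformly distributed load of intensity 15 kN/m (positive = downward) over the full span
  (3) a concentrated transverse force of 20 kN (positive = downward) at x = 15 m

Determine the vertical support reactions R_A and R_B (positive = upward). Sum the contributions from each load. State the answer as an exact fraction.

Load 1 — applied couple M₀=-9 kN·m at a=5 m (b=L-a=15):
  R_A = M₀/L = (-9)/20 = -9/20 kN
  R_B = -M₀/L = -(-9)/20 = 9/20 kN
Load 2 — uniform load w=15 kN/m over full span:
  R_A = wL/2 = 15·20/2 = 150 kN
  R_B = wL/2 = 15·20/2 = 150 kN
Load 3 — point force P=20 kN at a=15 m (b=L-a=5):
  R_A = Pb/L = 20·5/20 = 5 kN
  R_B = Pa/L = 20·15/20 = 15 kN
Superposition: R_A = 3091/20 kN, R_B = 3309/20 kN

R_A = 3091/20 kN, R_B = 3309/20 kN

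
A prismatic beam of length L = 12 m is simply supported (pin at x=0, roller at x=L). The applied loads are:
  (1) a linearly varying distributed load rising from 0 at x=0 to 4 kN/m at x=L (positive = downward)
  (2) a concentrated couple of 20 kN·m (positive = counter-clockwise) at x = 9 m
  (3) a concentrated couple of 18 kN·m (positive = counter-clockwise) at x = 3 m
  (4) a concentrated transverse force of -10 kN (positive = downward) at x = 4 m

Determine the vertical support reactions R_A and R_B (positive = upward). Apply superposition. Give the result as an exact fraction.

Load 1 — triangular load w₀=4 kN/m (0→w₀ over full span):
  R_A = w₀L/6 = 4·12/6 = 8 kN
  R_B = w₀L/3 = 4·12/3 = 16 kN
Load 2 — applied couple M₀=20 kN·m at a=9 m (b=L-a=3):
  R_A = M₀/L = 20/12 = 5/3 kN
  R_B = -M₀/L = -20/12 = -5/3 kN
Load 3 — applied couple M₀=18 kN·m at a=3 m (b=L-a=9):
  R_A = M₀/L = 18/12 = 3/2 kN
  R_B = -M₀/L = -18/12 = -3/2 kN
Load 4 — point force P=-10 kN at a=4 m (b=L-a=8):
  R_A = Pb/L = (-10)·8/12 = -20/3 kN
  R_B = Pa/L = (-10)·4/12 = -10/3 kN
Superposition: R_A = 9/2 kN, R_B = 19/2 kN

R_A = 9/2 kN, R_B = 19/2 kN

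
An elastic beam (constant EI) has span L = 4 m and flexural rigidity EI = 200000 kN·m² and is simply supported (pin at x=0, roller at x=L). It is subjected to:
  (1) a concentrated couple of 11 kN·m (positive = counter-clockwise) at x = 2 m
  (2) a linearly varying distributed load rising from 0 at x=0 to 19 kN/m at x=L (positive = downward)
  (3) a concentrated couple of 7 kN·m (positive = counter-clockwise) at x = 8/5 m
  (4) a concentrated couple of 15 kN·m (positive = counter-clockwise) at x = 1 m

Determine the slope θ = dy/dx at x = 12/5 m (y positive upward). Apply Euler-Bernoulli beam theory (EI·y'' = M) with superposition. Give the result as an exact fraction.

Load 1 — applied couple M₀=11 kN·m at a=2 m (b=L-a=2):
  θ_1 = (M₀x²/(2L)-M₀(x-a)+C₁)/EI  [x>a] with C₁=M₀(3b²-L²)/(6L)=-11/6 = (11·(12/5)²/(2·4)-11·((12/5)-2)+(-11/6))/200000 = 253/30000000 rad
Load 2 — triangular load w₀=19 kN/m (0→w₀ over full span):
  θ_2 = -w₀(7L⁴-30L²x²+15x⁴)/(360LEI) = -19·(7·4⁴-30·4²·(12/5)²+15·(12/5)⁴)/(360·4·200000) = 551/17578125 rad
Load 3 — applied couple M₀=7 kN·m at a=8/5 m (b=L-a=12/5):
  θ_3 = (M₀x²/(2L)-M₀(x-a)+C₁)/EI  [x>a] with C₁=M₀(3b²-L²)/(6L)=28/75 = (7·(12/5)²/(2·4)-7·((12/5)-(8/5))+(28/75))/200000 = -7/7500000 rad
Load 4 — applied couple M₀=15 kN·m at a=1 m (b=L-a=3):
  θ_4 = (M₀x²/(2L)-M₀(x-a)+C₁)/EI  [x>a] with C₁=M₀(3b²-L²)/(6L)=55/8 = (15·(12/5)²/(2·4)-15·((12/5)-1)+(55/8))/200000 = -133/8000000 rad
Superposition: θ = Σ θ_i = 199987/9000000000 rad ≈ 0.000022 rad

θ(12/5) = 199987/9000000000 rad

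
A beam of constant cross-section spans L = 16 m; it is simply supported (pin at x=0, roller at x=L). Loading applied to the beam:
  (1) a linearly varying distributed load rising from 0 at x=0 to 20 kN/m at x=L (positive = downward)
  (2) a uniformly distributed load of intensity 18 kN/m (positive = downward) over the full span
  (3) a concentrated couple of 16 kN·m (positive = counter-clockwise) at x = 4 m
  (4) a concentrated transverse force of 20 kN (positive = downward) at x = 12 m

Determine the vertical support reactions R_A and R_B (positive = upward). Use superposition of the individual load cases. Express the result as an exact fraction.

R_A = 610/3 kN, R_B = 794/3 kN

Load 1 — triangular load w₀=20 kN/m (0→w₀ over full span):
  R_A = w₀L/6 = 20·16/6 = 160/3 kN
  R_B = w₀L/3 = 20·16/3 = 320/3 kN
Load 2 — uniform load w=18 kN/m over full span:
  R_A = wL/2 = 18·16/2 = 144 kN
  R_B = wL/2 = 18·16/2 = 144 kN
Load 3 — applied couple M₀=16 kN·m at a=4 m (b=L-a=12):
  R_A = M₀/L = 16/16 = 1 kN
  R_B = -M₀/L = -16/16 = -1 kN
Load 4 — point force P=20 kN at a=12 m (b=L-a=4):
  R_A = Pb/L = 20·4/16 = 5 kN
  R_B = Pa/L = 20·12/16 = 15 kN
Superposition: R_A = 610/3 kN, R_B = 794/3 kN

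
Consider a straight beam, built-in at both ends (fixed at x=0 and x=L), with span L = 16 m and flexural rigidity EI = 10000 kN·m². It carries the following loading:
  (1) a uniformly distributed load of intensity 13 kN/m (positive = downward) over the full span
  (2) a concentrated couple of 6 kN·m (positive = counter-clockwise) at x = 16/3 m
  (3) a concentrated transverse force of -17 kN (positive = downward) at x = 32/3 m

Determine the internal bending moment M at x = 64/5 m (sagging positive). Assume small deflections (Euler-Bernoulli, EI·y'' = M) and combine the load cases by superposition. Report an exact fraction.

M(64/5) = -802/75 kN·m

Load 1 — uniform load w=13 kN/m over full span:
  M_1 = wLx/2 - wL²/12 - wx²/2 = 13·16·(64/5)/2 - 13·16²/12 - 13·(64/5)²/2 = -832/75 kN·m
Load 2 — applied couple M₀=6 kN·m at a=16/3 m (b=L-a=32/3):
  M_2 = R_Ax - M_A - M₀  [x>a] with R_A=1/2, M_A=0 = (1/2)·(64/5) - 0 - 6 = 2/5 kN·m
Load 3 — point force P=-17 kN at a=32/3 m (b=L-a=16/3):
  M_3 = Pa²(a+3b)(L-x)/L³ - Pa²b/L²  [x>a] = (-17)·(32/3)²·((32/3)+3·(16/3))·(16-(64/5))/16³ - (-17)·(32/3)²·(16/3)/16² = 0 kN·m
Superposition: M = Σ M_i = -802/75 kN·m ≈ -10.693333 kN·m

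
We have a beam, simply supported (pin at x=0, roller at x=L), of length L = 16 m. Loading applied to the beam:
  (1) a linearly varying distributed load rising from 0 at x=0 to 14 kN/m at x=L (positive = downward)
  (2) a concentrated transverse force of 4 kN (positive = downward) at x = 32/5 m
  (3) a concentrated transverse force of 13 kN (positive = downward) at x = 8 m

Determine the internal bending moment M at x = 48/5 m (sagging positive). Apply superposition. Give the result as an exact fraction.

M(48/5) = 35152/125 kN·m

Load 1 — triangular load w₀=14 kN/m (0→w₀ over full span):
  M_1 = w₀Lx/6 - w₀x³/(6L) = 14·16·(48/5)/6 - 14·(48/5)³/(6·16) = 28672/125 kN·m
Load 2 — point force P=4 kN at a=32/5 m (b=L-a=48/5):
  M_2 = Pa(L-x)/L  [x>a] = 4·(32/5)·(16-(48/5))/16 = 256/25 kN·m
Load 3 — point force P=13 kN at a=8 m (b=L-a=8):
  M_3 = Pa(L-x)/L  [x>a] = 13·8·(16-(48/5))/16 = 208/5 kN·m
Superposition: M = Σ M_i = 35152/125 kN·m ≈ 281.216000 kN·m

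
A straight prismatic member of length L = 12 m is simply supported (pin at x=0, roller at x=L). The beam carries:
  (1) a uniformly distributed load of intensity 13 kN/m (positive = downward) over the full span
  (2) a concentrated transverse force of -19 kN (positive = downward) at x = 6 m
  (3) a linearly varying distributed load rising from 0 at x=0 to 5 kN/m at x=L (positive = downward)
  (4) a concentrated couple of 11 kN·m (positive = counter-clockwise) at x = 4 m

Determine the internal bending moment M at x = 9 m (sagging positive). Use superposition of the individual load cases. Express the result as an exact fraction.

M(9) = 1469/8 kN·m

Load 1 — uniform load w=13 kN/m over full span:
  M_1 = wx(L-x)/2 = 13·9·(12-9)/2 = 351/2 kN·m
Load 2 — point force P=-19 kN at a=6 m (b=L-a=6):
  M_2 = Pa(L-x)/L  [x>a] = (-19)·6·(12-9)/12 = -57/2 kN·m
Load 3 — triangular load w₀=5 kN/m (0→w₀ over full span):
  M_3 = w₀Lx/6 - w₀x³/(6L) = 5·12·9/6 - 5·9³/(6·12) = 315/8 kN·m
Load 4 — applied couple M₀=11 kN·m at a=4 m (b=L-a=8):
  M_4 = M₀x/L - M₀  [x>a] = 11·9/12 - 11 = -11/4 kN·m
Superposition: M = Σ M_i = 1469/8 kN·m ≈ 183.625000 kN·m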